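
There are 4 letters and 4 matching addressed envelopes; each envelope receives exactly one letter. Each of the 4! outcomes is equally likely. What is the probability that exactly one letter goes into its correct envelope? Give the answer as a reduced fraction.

1/3

Favorable outcomes: C(4,1)·!3 = 4·2 = 8.
Total outcomes: 4! = 24.
Probability = 8/24 = 1/3.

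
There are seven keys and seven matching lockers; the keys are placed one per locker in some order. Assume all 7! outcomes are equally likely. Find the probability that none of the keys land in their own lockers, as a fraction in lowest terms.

103/280

Favorable outcomes: !7 = 1854.
Total outcomes: 7! = 5040.
Probability = 1854/5040 = 103/280.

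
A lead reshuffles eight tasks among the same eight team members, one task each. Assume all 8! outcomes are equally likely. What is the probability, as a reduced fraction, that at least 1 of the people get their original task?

3641/5760

Favorable outcomes: Σ_{i≥1} C(8,i)·!(8-i) = 8·1854 + 28·265 + 56·44 + 70·9 + 56·2 + 28·1 + 8·0 + 1·1 = 25487.
Total outcomes: 8! = 40320.
Probability = 25487/40320 = 3641/5760.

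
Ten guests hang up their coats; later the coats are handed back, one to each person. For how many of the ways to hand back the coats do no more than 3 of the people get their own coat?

3559886

# with exactly i fixed is C(10,i)·!(10-i); sum over i=0..3:
  i=0: C(10,0)·!10 = 1·1334961 = 1334961
  i=1: C(10,1)·!9 = 10·133496 = 1334960
  i=2: C(10,2)·!8 = 45·14833 = 667485
  i=3: C(10,3)·!7 = 120·1854 = 222480
Total = 3559886.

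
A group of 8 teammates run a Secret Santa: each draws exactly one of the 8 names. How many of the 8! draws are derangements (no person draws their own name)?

14833

The subfactorial !8 = [8!/e] (nearest integer).
8! = 40320, and 40320/e ≈ 14832.90, so !8 = 14833.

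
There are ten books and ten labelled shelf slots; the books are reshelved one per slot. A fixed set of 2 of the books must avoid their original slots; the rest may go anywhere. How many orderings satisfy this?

Let A_j be the event that the j-th constrained one is fixed. By inclusion-exclusion over the 2 events:
Σ_{j=0}^{2} (-1)^j C(2,j)(10-j)!
= C(2,0)·10! - C(2,1)·9! + C(2,2)·8!
= 3628800 - 725760 + 40320
= 2943360

2943360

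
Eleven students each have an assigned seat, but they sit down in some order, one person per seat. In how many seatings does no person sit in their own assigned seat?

Recurrence: !11 = 10·(!10 + !9).
!11 = 10·(1334961 + 133496) = 10·1468457 = 14684570

14684570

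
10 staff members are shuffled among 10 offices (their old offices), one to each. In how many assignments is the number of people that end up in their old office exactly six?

Choose which 6 of the 10 are fixed: C(10,6) = 210.
The remaining 4 must be deranged: !4 = 9.
Total: 210 × 9 = 1890.

1890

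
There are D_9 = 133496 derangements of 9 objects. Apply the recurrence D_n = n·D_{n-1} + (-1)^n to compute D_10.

1334961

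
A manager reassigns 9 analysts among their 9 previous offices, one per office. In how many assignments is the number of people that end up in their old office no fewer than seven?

37

# with exactly i fixed is C(9,i)·!(9-i); sum over i=7..9:
  i=7: C(9,7)·!2 = 36·1 = 36
  i=8: C(9,8)·!1 = 9·0 = 0
  i=9: C(9,9)·!0 = 1·1 = 1
Total = 37.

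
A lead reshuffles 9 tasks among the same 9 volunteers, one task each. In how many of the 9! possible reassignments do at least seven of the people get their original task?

37

Sum C(9,i)·!(9-i) for i = 7..9:
  i=7: C(9,7)·!2 = 36·1 = 36
  i=8: C(9,8)·!1 = 9·0 = 0
  i=9: C(9,9)·!0 = 1·1 = 1
Total = 37.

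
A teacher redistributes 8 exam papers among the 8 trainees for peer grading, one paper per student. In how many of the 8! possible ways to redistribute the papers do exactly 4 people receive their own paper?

Pick the 4 fixed positions: C(8,4) = 70 ways.
The remaining 4 must be deranged: !4 = 9.
Total: 70 × 9 = 630.

630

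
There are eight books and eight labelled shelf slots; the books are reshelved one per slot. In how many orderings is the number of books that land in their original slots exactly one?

Choose which one of the 8 is fixed: C(8,1) = 8.
The other 7 form a derangement: !7 = 1854.
Total: 8 × 1854 = 14832.

14832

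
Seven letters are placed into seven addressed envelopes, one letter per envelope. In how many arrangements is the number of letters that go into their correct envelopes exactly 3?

315

Pick the 3 fixed positions: C(7,3) = 35 ways.
The other 4 form a derangement: !4 = 9.
Total: 35 × 9 = 315.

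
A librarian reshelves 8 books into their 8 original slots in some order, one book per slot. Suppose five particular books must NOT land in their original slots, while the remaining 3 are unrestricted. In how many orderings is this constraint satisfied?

21234

Inclusion-exclusion on the 5 forbidden self-matches:
Σ_{j=0}^{5} (-1)^j C(5,j)(8-j)!
= C(5,0)·8! - C(5,1)·7! + C(5,2)·6! - C(5,3)·5! + C(5,4)·4! - C(5,5)·3!
= 40320 - 25200 + 7200 - 1200 + 120 - 6
= 21234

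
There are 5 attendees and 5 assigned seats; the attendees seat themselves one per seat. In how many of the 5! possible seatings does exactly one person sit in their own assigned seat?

45

Pick the single fixed position: C(5,1) = 5 ways.
The remaining 4 must be deranged: !4 = 9.
Total: 5 × 9 = 45.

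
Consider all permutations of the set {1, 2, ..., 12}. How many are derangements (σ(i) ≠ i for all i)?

176214841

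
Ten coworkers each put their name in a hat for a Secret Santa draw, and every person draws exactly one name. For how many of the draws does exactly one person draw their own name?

Pick the single fixed position: C(10,1) = 10 ways.
The other 9 form a derangement: !9 = 133496.
Total: 10 × 133496 = 1334960.

1334960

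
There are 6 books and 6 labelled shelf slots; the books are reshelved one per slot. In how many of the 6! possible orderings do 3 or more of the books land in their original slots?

56

Sum C(6,i)·!(6-i) for i = 3..6:
  i=3: C(6,3)·!3 = 20·2 = 40
  i=4: C(6,4)·!2 = 15·1 = 15
  i=5: C(6,5)·!1 = 6·0 = 0
  i=6: C(6,6)·!0 = 1·1 = 1
Total = 56.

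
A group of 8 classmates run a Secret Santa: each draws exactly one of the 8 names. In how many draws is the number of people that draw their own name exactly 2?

Choose which 2 of the 8 are fixed: C(8,2) = 28.
The remaining 6 must be deranged: !6 = 265.
Total: 28 × 265 = 7420.

7420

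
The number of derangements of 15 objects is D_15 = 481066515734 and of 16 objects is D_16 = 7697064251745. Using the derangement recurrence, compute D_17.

D_17 = (17-1)·(D_16 + D_15) = 16·(7697064251745 + 481066515734) = 16·8178130767479 = 130850092279664.

130850092279664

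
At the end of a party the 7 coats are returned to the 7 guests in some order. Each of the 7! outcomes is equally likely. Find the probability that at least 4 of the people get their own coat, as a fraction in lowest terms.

Favorable outcomes: Σ_{i≥4} C(7,i)·!(7-i) = 35·2 + 21·1 + 7·0 + 1·1 = 92.
Total outcomes: 7! = 5040.
Probability = 92/5040 = 23/1260.

23/1260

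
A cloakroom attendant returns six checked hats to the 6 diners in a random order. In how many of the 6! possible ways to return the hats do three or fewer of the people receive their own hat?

# with exactly i fixed is C(6,i)·!(6-i); sum over i=0..3:
  i=0: C(6,0)·!6 = 1·265 = 265
  i=1: C(6,1)·!5 = 6·44 = 264
  i=2: C(6,2)·!4 = 15·9 = 135
  i=3: C(6,3)·!3 = 20·2 = 40
Total = 704.

704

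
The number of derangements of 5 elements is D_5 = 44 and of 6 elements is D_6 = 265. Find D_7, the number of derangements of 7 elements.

D_7 = (7-1)·(D_6 + D_5) = 6·(265 + 44) = 6·309 = 1854.

1854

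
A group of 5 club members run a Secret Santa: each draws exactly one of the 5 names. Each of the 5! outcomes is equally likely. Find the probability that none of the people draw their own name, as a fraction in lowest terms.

Favorable outcomes: !5 = 44.
Total outcomes: 5! = 120.
Probability = 44/120 = 11/30.

11/30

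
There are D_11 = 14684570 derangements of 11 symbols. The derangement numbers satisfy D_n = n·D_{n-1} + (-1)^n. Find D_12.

176214841

D_12 = 12·14684570 + 1 = 176214841.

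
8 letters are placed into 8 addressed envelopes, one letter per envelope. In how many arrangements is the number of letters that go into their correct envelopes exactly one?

14832

Pick the single fixed position: C(8,1) = 8 ways.
The remaining 7 must be deranged: !7 = 1854.
Total: 8 × 1854 = 14832.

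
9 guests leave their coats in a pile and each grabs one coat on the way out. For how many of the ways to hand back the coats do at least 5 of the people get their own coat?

1339

Sum C(9,i)·!(9-i) for i = 5..9:
  i=5: C(9,5)·!4 = 126·9 = 1134
  i=6: C(9,6)·!3 = 84·2 = 168
  i=7: C(9,7)·!2 = 36·1 = 36
  i=8: C(9,8)·!1 = 9·0 = 0
  i=9: C(9,9)·!0 = 1·1 = 1
Total = 1339.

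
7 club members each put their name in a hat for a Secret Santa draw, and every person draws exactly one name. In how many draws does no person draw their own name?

!7 is the nearest integer to 7!/e.
7! = 5040, and 5040/e ≈ 1854.11, so !7 = 1854.

1854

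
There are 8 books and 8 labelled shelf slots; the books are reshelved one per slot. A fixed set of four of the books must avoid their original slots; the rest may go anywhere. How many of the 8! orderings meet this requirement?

24024

Let A_j be the event that the j-th constrained one is fixed. By inclusion-exclusion over the 4 events:
Σ_{j=0}^{4} (-1)^j C(4,j)(8-j)!
= C(4,0)·8! - C(4,1)·7! + C(4,2)·6! - C(4,3)·5! + C(4,4)·4!
= 40320 - 20160 + 4320 - 480 + 24
= 24024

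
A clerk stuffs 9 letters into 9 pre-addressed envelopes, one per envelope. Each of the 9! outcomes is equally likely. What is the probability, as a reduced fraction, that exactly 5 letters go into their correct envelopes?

Favorable outcomes: C(9,5)·!4 = 126·9 = 1134.
Total outcomes: 9! = 362880.
Probability = 1134/362880 = 1/320.

1/320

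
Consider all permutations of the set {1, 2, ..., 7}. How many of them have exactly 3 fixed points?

Choose which 3 of the 7 are fixed: C(7,3) = 35.
The other 4 form a derangement: !4 = 9.
Total: 35 × 9 = 315.

315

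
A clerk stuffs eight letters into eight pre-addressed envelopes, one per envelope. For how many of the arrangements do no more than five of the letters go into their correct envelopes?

Sum C(8,i)·!(8-i) for i = 0..5:
  i=0: C(8,0)·!8 = 1·14833 = 14833
  i=1: C(8,1)·!7 = 8·1854 = 14832
  i=2: C(8,2)·!6 = 28·265 = 7420
  i=3: C(8,3)·!5 = 56·44 = 2464
  i=4: C(8,4)·!4 = 70·9 = 630
  i=5: C(8,5)·!3 = 56·2 = 112
Total = 40291.

40291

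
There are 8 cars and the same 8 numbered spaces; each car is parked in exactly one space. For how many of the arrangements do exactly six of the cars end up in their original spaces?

28

Pick the 6 fixed positions: C(8,6) = 28 ways.
The other 2 form a derangement: !2 = 1.
Total: 28 × 1 = 28.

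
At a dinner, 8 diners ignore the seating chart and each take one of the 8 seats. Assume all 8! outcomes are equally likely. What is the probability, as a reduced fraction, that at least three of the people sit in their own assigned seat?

647/8064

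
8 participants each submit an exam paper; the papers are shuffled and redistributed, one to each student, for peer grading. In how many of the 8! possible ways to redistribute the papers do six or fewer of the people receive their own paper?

# with exactly i fixed is C(8,i)·!(8-i); sum over i=0..6:
  i=0: C(8,0)·!8 = 1·14833 = 14833
  i=1: C(8,1)·!7 = 8·1854 = 14832
  i=2: C(8,2)·!6 = 28·265 = 7420
  i=3: C(8,3)·!5 = 56·44 = 2464
  i=4: C(8,4)·!4 = 70·9 = 630
  i=5: C(8,5)·!3 = 56·2 = 112
  i=6: C(8,6)·!2 = 28·1 = 28
Total = 40319.

40319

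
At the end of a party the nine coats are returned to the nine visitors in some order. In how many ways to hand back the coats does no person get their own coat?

The number of derangements of 9 is !9 = Σ_{k=0}^{9} (-1)^k·9!/k!
= 9! - 9!/1! + 9!/2! - 9!/3! + 9!/4! - 9!/5! + 9!/6! - 9!/7! + 9!/8! - 9!/9!
= 362880 - 362880 + 181440 - 60480 + 15120 - 3024 + 504 - 72 + 9 - 1
= 133496

133496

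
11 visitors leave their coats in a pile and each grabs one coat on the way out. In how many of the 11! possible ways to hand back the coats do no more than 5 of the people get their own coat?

39893116

Sum C(11,i)·!(11-i) for i = 0..5:
  i=0: C(11,0)·!11 = 1·14684570 = 14684570
  i=1: C(11,1)·!10 = 11·1334961 = 14684571
  i=2: C(11,2)·!9 = 55·133496 = 7342280
  i=3: C(11,3)·!8 = 165·14833 = 2447445
  i=4: C(11,4)·!7 = 330·1854 = 611820
  i=5: C(11,5)·!6 = 462·265 = 122430
Total = 39893116.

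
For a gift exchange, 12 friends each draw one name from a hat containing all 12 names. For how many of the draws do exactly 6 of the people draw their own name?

244860

Choose which 6 of the 12 are fixed: C(12,6) = 924.
The other 6 form a derangement: !6 = 265.
Total: 924 × 265 = 244860.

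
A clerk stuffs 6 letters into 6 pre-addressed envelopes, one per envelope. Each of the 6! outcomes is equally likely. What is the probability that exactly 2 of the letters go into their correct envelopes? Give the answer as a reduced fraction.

Favorable outcomes: C(6,2)·!4 = 15·9 = 135.
Total outcomes: 6! = 720.
Probability = 135/720 = 3/16.

3/16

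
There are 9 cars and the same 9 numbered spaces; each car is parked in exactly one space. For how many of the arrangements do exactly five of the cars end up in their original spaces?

1134

Choose which 5 of the 9 are fixed: C(9,5) = 126.
The other 4 form a derangement: !4 = 9.
Total: 126 × 9 = 1134.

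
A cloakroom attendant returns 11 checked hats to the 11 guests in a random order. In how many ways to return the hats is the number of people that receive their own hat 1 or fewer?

29369141

# with exactly i fixed is C(11,i)·!(11-i); sum over i=0..1:
  i=0: C(11,0)·!11 = 1·14684570 = 14684570
  i=1: C(11,1)·!10 = 11·1334961 = 14684571
Total = 29369141.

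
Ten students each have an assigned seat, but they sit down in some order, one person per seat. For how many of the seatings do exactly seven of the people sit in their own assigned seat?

240

Pick the 7 fixed positions: C(10,7) = 120 ways.
The other 3 form a derangement: !3 = 2.
Total: 120 × 2 = 240.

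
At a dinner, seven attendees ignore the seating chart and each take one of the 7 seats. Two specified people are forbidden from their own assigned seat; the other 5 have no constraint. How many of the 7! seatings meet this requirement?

3720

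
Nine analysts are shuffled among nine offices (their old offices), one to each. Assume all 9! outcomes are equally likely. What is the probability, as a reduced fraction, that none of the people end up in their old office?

16687/45360

Favorable outcomes: !9 = 133496.
Total outcomes: 9! = 362880.
Probability = 133496/362880 = 16687/45360.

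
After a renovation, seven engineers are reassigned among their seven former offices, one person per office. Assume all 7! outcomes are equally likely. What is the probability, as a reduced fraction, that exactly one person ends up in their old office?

Favorable outcomes: C(7,1)·!6 = 7·265 = 1855.
Total outcomes: 7! = 5040.
Probability = 1855/5040 = 53/144.

53/144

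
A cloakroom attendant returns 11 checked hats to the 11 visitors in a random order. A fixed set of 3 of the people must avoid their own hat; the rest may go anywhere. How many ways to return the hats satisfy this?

30078720

Inclusion-exclusion on the 3 forbidden self-matches:
Σ_{j=0}^{3} (-1)^j C(3,j)(11-j)!
= C(3,0)·11! - C(3,1)·10! + C(3,2)·9! - C(3,3)·8!
= 39916800 - 10886400 + 1088640 - 40320
= 30078720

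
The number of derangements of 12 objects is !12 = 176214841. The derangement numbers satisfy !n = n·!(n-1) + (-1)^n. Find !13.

2290792932

!13 = 13·176214841 - 1 = 2290792932.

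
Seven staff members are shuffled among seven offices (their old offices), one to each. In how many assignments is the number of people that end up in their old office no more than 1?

3709

Sum C(7,i)·!(7-i) for i = 0..1:
  i=0: C(7,0)·!7 = 1·1854 = 1854
  i=1: C(7,1)·!6 = 7·265 = 1855
Total = 3709.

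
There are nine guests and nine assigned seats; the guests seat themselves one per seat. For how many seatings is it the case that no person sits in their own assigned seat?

The subfactorial !9 = [9!/e] (nearest integer).
9! = 362880, and 362880/e ≈ 133496.09, so !9 = 133496.

133496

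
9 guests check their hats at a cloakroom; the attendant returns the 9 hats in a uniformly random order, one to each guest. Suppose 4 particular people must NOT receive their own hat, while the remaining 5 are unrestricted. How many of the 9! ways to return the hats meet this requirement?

229080

Inclusion-exclusion on the 4 forbidden self-matches:
Σ_{j=0}^{4} (-1)^j C(4,j)(9-j)!
= C(4,0)·9! - C(4,1)·8! + C(4,2)·7! - C(4,3)·6! + C(4,4)·5!
= 362880 - 161280 + 30240 - 2880 + 120
= 229080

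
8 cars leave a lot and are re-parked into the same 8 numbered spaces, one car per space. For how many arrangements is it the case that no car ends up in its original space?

14833

Use !n = (n-1)(!(n-1) + !(n-2)).
!8 = 7·(1854 + 265) = 7·2119 = 14833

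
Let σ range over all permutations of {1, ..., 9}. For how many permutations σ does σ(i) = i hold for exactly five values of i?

1134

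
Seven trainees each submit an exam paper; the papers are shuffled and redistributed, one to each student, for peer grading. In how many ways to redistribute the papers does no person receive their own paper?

Recurrence: !7 = 6·(!6 + !5).
!7 = 6·(265 + 44) = 6·309 = 1854

1854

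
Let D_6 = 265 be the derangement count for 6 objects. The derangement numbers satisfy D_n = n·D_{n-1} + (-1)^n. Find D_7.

1854

D_7 = 7·265 - 1 = 1854.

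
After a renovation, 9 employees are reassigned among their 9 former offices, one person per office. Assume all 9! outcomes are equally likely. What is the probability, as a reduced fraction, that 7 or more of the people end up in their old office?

Favorable outcomes: Σ_{i≥7} C(9,i)·!(9-i) = 36·1 + 9·0 + 1·1 = 37.
Total outcomes: 9! = 362880.
Probability = 37/362880 = 37/362880.

37/362880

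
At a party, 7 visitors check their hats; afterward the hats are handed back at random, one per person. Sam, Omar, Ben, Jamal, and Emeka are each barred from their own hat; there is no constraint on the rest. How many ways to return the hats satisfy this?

2428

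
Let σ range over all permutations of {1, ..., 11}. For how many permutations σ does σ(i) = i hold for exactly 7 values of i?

Choose which 7 of the 11 are fixed: C(11,7) = 330.
The other 4 form a derangement: !4 = 9.
Total: 330 × 9 = 2970.

2970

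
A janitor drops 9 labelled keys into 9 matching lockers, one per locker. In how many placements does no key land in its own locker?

133496

The number of derangements of 9 is !9 = Σ_{k=0}^{9} (-1)^k·9!/k!
= 9! - 9!/1! + 9!/2! - 9!/3! + 9!/4! - 9!/5! + 9!/6! - 9!/7! + 9!/8! - 9!/9!
= 362880 - 362880 + 181440 - 60480 + 15120 - 3024 + 504 - 72 + 9 - 1
= 133496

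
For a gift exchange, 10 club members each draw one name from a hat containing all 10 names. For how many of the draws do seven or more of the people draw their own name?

286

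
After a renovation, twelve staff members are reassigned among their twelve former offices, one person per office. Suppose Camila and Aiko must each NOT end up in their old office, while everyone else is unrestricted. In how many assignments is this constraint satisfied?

402796800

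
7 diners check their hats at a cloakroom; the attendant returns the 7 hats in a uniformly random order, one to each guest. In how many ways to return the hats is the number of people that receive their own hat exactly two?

924

Pick the 2 fixed positions: C(7,2) = 21 ways.
The remaining 5 must be deranged: !5 = 44.
Total: 21 × 44 = 924.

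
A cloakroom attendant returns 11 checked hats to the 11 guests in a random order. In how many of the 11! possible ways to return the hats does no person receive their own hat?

Use !n = (n-1)(!(n-1) + !(n-2)).
!11 = 10·(1334961 + 133496) = 10·1468457 = 14684570

14684570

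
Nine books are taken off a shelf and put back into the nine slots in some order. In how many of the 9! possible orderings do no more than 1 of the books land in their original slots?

266993

Sum C(9,i)·!(9-i) for i = 0..1:
  i=0: C(9,0)·!9 = 1·133496 = 133496
  i=1: C(9,1)·!8 = 9·14833 = 133497
Total = 266993.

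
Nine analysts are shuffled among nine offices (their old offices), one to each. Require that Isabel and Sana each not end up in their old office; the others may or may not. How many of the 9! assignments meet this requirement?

287280

Let A_j be the event that the j-th constrained one is fixed. By inclusion-exclusion over the 2 events:
Σ_{j=0}^{2} (-1)^j C(2,j)(9-j)!
= C(2,0)·9! - C(2,1)·8! + C(2,2)·7!
= 362880 - 80640 + 5040
= 287280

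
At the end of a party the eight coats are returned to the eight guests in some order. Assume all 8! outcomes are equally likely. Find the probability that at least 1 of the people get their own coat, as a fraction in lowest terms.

Favorable outcomes: Σ_{i≥1} C(8,i)·!(8-i) = 8·1854 + 28·265 + 56·44 + 70·9 + 56·2 + 28·1 + 8·0 + 1·1 = 25487.
Total outcomes: 8! = 40320.
Probability = 25487/40320 = 3641/5760.

3641/5760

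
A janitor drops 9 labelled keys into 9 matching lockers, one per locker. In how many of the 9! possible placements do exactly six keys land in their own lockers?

168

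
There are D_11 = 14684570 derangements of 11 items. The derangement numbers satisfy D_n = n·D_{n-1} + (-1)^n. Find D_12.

176214841

D_12 = 12·14684570 + 1 = 176214841.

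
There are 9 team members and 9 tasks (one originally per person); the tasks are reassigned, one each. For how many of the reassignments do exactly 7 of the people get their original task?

Pick the 7 fixed positions: C(9,7) = 36 ways.
The other 2 form a derangement: !2 = 1.
Total: 36 × 1 = 36.

36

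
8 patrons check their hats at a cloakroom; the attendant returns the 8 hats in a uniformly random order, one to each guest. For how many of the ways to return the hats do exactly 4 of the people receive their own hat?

630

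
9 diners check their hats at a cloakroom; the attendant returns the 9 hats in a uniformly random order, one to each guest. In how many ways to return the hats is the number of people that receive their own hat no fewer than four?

6883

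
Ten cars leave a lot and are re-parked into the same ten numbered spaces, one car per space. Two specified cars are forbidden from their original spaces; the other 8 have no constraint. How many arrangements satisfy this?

2943360

Let A_j be the event that the j-th constrained one is fixed. By inclusion-exclusion over the 2 events:
Σ_{j=0}^{2} (-1)^j C(2,j)(10-j)!
= C(2,0)·10! - C(2,1)·9! + C(2,2)·8!
= 3628800 - 725760 + 40320
= 2943360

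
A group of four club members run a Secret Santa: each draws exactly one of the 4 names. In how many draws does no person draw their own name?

9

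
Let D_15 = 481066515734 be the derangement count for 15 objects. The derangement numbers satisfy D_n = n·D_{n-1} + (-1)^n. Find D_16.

7697064251745

D_16 = 16·481066515734 + 1 = 7697064251745.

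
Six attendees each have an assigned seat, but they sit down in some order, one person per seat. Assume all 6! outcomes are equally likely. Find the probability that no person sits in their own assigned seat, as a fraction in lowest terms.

53/144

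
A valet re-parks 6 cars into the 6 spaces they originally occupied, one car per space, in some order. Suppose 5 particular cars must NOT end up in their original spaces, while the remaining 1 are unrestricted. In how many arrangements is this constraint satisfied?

Let A_j be the event that the j-th constrained one is fixed. By inclusion-exclusion over the 5 events:
Σ_{j=0}^{5} (-1)^j C(5,j)(6-j)!
= C(5,0)·6! - C(5,1)·5! + C(5,2)·4! - C(5,3)·3! + C(5,4)·2! - C(5,5)·1!
= 720 - 600 + 240 - 60 + 10 - 1
= 309

309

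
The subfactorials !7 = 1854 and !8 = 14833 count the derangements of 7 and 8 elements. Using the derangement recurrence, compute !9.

!9 = (9-1)·(!8 + !7) = 8·(14833 + 1854) = 8·16687 = 133496.

133496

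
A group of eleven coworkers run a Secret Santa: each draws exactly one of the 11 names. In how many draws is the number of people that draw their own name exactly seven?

2970

Pick the 7 fixed positions: C(11,7) = 330 ways.
The other 4 form a derangement: !4 = 9.
Total: 330 × 9 = 2970.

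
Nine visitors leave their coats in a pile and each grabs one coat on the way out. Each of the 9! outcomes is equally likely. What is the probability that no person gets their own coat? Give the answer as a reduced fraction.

Favorable outcomes: !9 = 133496.
Total outcomes: 9! = 362880.
Probability = 133496/362880 = 16687/45360.

16687/45360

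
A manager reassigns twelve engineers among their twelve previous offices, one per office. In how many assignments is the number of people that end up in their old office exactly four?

Pick the 4 fixed positions: C(12,4) = 495 ways.
The other 8 form a derangement: !8 = 14833.
Total: 495 × 14833 = 7342335.

7342335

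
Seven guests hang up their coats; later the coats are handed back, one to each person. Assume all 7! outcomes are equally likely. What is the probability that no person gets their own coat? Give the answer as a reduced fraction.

103/280

Favorable outcomes: !7 = 1854.
Total outcomes: 7! = 5040.
Probability = 1854/5040 = 103/280.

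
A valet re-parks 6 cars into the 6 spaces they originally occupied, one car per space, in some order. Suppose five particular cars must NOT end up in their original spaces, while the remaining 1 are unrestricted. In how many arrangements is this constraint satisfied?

309

Inclusion-exclusion on the 5 forbidden self-matches:
Σ_{j=0}^{5} (-1)^j C(5,j)(6-j)!
= C(5,0)·6! - C(5,1)·5! + C(5,2)·4! - C(5,3)·3! + C(5,4)·2! - C(5,5)·1!
= 720 - 600 + 240 - 60 + 10 - 1
= 309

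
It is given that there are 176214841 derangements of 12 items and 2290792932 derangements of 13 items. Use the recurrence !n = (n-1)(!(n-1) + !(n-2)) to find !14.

!14 = (14-1)·(!13 + !12) = 13·(2290792932 + 176214841) = 13·2467007773 = 32071101049.

32071101049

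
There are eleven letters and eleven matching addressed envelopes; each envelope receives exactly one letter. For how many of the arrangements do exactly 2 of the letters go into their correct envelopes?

Pick the 2 fixed positions: C(11,2) = 55 ways.
The other 9 form a derangement: !9 = 133496.
Total: 55 × 133496 = 7342280.

7342280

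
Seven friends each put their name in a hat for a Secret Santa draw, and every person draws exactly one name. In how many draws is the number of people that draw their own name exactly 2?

924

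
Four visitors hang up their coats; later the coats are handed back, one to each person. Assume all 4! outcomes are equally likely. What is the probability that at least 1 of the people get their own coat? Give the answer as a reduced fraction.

5/8

Favorable outcomes: Σ_{i≥1} C(4,i)·!(4-i) = 4·2 + 6·1 + 4·0 + 1·1 = 15.
Total outcomes: 4! = 24.
Probability = 15/24 = 5/8.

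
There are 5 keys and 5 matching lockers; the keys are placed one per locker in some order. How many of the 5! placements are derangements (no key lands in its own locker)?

Use !n = (n-1)(!(n-1) + !(n-2)).
!5 = 4·(9 + 2) = 4·11 = 44

44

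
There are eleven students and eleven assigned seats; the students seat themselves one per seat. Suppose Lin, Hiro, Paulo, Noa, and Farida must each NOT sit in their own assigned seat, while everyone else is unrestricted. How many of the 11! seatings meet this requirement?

25022880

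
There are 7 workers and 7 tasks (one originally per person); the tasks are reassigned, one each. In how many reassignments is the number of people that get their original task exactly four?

Pick the 4 fixed positions: C(7,4) = 35 ways.
The other 3 form a derangement: !3 = 2.
Total: 35 × 2 = 70.

70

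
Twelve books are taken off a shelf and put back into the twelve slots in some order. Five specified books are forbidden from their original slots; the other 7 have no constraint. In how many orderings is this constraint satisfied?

312273360

Let A_j be the event that the j-th constrained one is fixed. By inclusion-exclusion over the 5 events:
Σ_{j=0}^{5} (-1)^j C(5,j)(12-j)!
= C(5,0)·12! - C(5,1)·11! + C(5,2)·10! - C(5,3)·9! + C(5,4)·8! - C(5,5)·7!
= 479001600 - 199584000 + 36288000 - 3628800 + 201600 - 5040
= 312273360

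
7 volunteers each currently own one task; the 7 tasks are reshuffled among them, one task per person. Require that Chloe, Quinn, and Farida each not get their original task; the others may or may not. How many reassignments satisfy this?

3216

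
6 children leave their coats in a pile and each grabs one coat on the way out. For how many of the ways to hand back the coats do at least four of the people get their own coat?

16

# with exactly i fixed is C(6,i)·!(6-i); sum over i=4..6:
  i=4: C(6,4)·!2 = 15·1 = 15
  i=5: C(6,5)·!1 = 6·0 = 0
  i=6: C(6,6)·!0 = 1·1 = 1
Total = 16.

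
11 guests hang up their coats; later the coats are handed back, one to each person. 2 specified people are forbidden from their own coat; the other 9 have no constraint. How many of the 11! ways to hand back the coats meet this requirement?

33022080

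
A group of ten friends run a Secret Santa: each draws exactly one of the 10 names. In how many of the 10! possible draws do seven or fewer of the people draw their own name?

3628754

Sum C(10,i)·!(10-i) for i = 0..7:
  i=0: C(10,0)·!10 = 1·1334961 = 1334961
  i=1: C(10,1)·!9 = 10·133496 = 1334960
  i=2: C(10,2)·!8 = 45·14833 = 667485
  i=3: C(10,3)·!7 = 120·1854 = 222480
  i=4: C(10,4)·!6 = 210·265 = 55650
  i=5: C(10,5)·!5 = 252·44 = 11088
  i=6: C(10,6)·!4 = 210·9 = 1890
  i=7: C(10,7)·!3 = 120·2 = 240
Total = 3628754.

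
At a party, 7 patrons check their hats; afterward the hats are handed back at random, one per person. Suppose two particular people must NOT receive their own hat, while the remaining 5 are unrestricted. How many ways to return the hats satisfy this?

Inclusion-exclusion on the 2 forbidden self-matches:
Σ_{j=0}^{2} (-1)^j C(2,j)(7-j)!
= C(2,0)·7! - C(2,1)·6! + C(2,2)·5!
= 5040 - 1440 + 120
= 3720

3720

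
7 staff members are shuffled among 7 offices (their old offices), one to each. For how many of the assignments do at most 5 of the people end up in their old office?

5039

# with exactly i fixed is C(7,i)·!(7-i); sum over i=0..5:
  i=0: C(7,0)·!7 = 1·1854 = 1854
  i=1: C(7,1)·!6 = 7·265 = 1855
  i=2: C(7,2)·!5 = 21·44 = 924
  i=3: C(7,3)·!4 = 35·9 = 315
  i=4: C(7,4)·!3 = 35·2 = 70
  i=5: C(7,5)·!2 = 21·1 = 21
Total = 5039.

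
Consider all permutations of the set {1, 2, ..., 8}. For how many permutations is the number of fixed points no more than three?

39549

# with exactly i fixed is C(8,i)·!(8-i); sum over i=0..3:
  i=0: C(8,0)·!8 = 1·14833 = 14833
  i=1: C(8,1)·!7 = 8·1854 = 14832
  i=2: C(8,2)·!6 = 28·265 = 7420
  i=3: C(8,3)·!5 = 56·44 = 2464
Total = 39549.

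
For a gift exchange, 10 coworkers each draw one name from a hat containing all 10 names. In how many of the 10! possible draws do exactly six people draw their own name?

Choose which 6 of the 10 are fixed: C(10,6) = 210.
The remaining 4 must be deranged: !4 = 9.
Total: 210 × 9 = 1890.

1890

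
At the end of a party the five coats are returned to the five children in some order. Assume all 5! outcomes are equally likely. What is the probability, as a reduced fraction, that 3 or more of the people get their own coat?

Favorable outcomes: Σ_{i≥3} C(5,i)·!(5-i) = 10·1 + 5·0 + 1·1 = 11.
Total outcomes: 5! = 120.
Probability = 11/120 = 11/120.

11/120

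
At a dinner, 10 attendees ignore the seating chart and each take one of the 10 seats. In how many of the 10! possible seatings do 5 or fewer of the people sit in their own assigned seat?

Sum C(10,i)·!(10-i) for i = 0..5:
  i=0: C(10,0)·!10 = 1·1334961 = 1334961
  i=1: C(10,1)·!9 = 10·133496 = 1334960
  i=2: C(10,2)·!8 = 45·14833 = 667485
  i=3: C(10,3)·!7 = 120·1854 = 222480
  i=4: C(10,4)·!6 = 210·265 = 55650
  i=5: C(10,5)·!5 = 252·44 = 11088
Total = 3626624.

3626624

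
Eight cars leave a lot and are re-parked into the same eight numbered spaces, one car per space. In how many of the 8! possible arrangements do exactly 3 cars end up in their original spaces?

Pick the 3 fixed positions: C(8,3) = 56 ways.
The remaining 5 must be deranged: !5 = 44.
Total: 56 × 44 = 2464.

2464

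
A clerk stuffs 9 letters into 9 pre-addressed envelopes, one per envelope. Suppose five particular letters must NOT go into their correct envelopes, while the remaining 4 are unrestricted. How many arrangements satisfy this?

205056

Let A_j be the event that the j-th constrained one is fixed. By inclusion-exclusion over the 5 events:
Σ_{j=0}^{5} (-1)^j C(5,j)(9-j)!
= C(5,0)·9! - C(5,1)·8! + C(5,2)·7! - C(5,3)·6! + C(5,4)·5! - C(5,5)·4!
= 362880 - 201600 + 50400 - 7200 + 600 - 24
= 205056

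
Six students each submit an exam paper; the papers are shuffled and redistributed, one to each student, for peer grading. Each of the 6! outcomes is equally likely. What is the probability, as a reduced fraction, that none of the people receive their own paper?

Favorable outcomes: !6 = 265.
Total outcomes: 6! = 720.
Probability = 265/720 = 53/144.

53/144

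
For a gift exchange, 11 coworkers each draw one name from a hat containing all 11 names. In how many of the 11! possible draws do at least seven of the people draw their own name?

3356

# with exactly i fixed is C(11,i)·!(11-i); sum over i=7..11:
  i=7: C(11,7)·!4 = 330·9 = 2970
  i=8: C(11,8)·!3 = 165·2 = 330
  i=9: C(11,9)·!2 = 55·1 = 55
  i=10: C(11,10)·!1 = 11·0 = 0
  i=11: C(11,11)·!0 = 1·1 = 1
Total = 3356.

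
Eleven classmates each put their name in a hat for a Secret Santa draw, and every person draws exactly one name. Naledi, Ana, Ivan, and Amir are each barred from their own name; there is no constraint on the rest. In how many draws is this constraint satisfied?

27422640

Let A_j be the event that the j-th constrained one is fixed. By inclusion-exclusion over the 4 events:
Σ_{j=0}^{4} (-1)^j C(4,j)(11-j)!
= C(4,0)·11! - C(4,1)·10! + C(4,2)·9! - C(4,3)·8! + C(4,4)·7!
= 39916800 - 14515200 + 2177280 - 161280 + 5040
= 27422640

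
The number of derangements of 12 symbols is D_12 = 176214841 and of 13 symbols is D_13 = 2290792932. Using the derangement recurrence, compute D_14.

32071101049

D_14 = (14-1)·(D_13 + D_12) = 13·(2290792932 + 176214841) = 13·2467007773 = 32071101049.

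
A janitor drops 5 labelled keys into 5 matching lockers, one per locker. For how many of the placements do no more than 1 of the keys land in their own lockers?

89

Sum C(5,i)·!(5-i) for i = 0..1:
  i=0: C(5,0)·!5 = 1·44 = 44
  i=1: C(5,1)·!4 = 5·9 = 45
Total = 89.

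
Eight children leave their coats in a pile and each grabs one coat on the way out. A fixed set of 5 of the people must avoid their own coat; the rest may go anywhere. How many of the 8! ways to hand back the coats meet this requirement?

Inclusion-exclusion on the 5 forbidden self-matches:
Σ_{j=0}^{5} (-1)^j C(5,j)(8-j)!
= C(5,0)·8! - C(5,1)·7! + C(5,2)·6! - C(5,3)·5! + C(5,4)·4! - C(5,5)·3!
= 40320 - 25200 + 7200 - 1200 + 120 - 6
= 21234

21234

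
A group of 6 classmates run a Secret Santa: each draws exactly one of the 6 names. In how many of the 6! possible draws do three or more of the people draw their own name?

56

Sum C(6,i)·!(6-i) for i = 3..6:
  i=3: C(6,3)·!3 = 20·2 = 40
  i=4: C(6,4)·!2 = 15·1 = 15
  i=5: C(6,5)·!1 = 6·0 = 0
  i=6: C(6,6)·!0 = 1·1 = 1
Total = 56.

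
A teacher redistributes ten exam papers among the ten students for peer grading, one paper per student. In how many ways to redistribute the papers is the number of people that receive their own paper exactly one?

1334960

Choose which one of the 10 is fixed: C(10,1) = 10.
The remaining 9 must be deranged: !9 = 133496.
Total: 10 × 133496 = 1334960.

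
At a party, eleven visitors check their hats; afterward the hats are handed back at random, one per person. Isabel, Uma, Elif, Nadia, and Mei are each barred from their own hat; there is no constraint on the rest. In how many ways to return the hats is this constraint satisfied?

Let A_j be the event that the j-th constrained one is fixed. By inclusion-exclusion over the 5 events:
Σ_{j=0}^{5} (-1)^j C(5,j)(11-j)!
= C(5,0)·11! - C(5,1)·10! + C(5,2)·9! - C(5,3)·8! + C(5,4)·7! - C(5,5)·6!
= 39916800 - 18144000 + 3628800 - 403200 + 25200 - 720
= 25022880

25022880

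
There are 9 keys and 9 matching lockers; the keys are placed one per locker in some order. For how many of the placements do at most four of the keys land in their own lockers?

361541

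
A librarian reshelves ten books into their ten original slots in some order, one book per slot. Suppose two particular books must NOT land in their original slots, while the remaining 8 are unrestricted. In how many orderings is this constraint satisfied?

Let A_j be the event that the j-th constrained one is fixed. By inclusion-exclusion over the 2 events:
Σ_{j=0}^{2} (-1)^j C(2,j)(10-j)!
= C(2,0)·10! - C(2,1)·9! + C(2,2)·8!
= 3628800 - 725760 + 40320
= 2943360

2943360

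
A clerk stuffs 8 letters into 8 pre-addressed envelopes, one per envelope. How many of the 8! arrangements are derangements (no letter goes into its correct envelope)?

14833

The subfactorial !8 = [8!/e] (nearest integer).
8! = 40320, and 40320/e ≈ 14832.90, so !8 = 14833.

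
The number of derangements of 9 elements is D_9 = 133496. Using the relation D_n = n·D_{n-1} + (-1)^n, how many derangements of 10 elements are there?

D_10 = 10·133496 + 1 = 1334961.

1334961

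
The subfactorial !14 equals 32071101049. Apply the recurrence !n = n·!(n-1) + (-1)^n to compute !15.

!15 = 15·32071101049 - 1 = 481066515734.

481066515734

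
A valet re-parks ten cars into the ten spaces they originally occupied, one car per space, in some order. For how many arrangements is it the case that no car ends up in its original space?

1334961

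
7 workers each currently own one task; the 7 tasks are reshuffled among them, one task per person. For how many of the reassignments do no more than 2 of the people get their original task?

4633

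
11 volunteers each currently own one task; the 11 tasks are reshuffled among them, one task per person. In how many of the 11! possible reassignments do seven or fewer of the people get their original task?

# with exactly i fixed is C(11,i)·!(11-i); sum over i=0..7:
  i=0: C(11,0)·!11 = 1·14684570 = 14684570
  i=1: C(11,1)·!10 = 11·1334961 = 14684571
  i=2: C(11,2)·!9 = 55·133496 = 7342280
  i=3: C(11,3)·!8 = 165·14833 = 2447445
  i=4: C(11,4)·!7 = 330·1854 = 611820
  i=5: C(11,5)·!6 = 462·265 = 122430
  i=6: C(11,6)·!5 = 462·44 = 20328
  i=7: C(11,7)·!4 = 330·9 = 2970
Total = 39916414.

39916414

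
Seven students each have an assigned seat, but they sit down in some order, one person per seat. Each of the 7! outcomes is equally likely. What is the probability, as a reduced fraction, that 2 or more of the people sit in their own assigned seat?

1331/5040

Favorable outcomes: Σ_{i≥2} C(7,i)·!(7-i) = 21·44 + 35·9 + 35·2 + 21·1 + 7·0 + 1·1 = 1331.
Total outcomes: 7! = 5040.
Probability = 1331/5040 = 1331/5040.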